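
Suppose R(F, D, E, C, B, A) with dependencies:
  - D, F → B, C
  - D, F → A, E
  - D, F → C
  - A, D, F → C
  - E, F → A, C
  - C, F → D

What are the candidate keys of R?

No FD produces {F}, so it must be in every candidate key.
{C, F}⁺ = {A, B, C, D, E, F}, which is every attribute, so {C, F} is a candidate key.
{D, F}⁺ = {A, B, C, D, E, F}, which is every attribute, so {D, F} is a candidate key.
{E, F}⁺ = {A, B, C, D, E, F}, which is every attribute, so {E, F} is a candidate key.
Any other superkey properly contains one of these, so there are no further candidate keys.

{C, F}, {D, F}, {E, F}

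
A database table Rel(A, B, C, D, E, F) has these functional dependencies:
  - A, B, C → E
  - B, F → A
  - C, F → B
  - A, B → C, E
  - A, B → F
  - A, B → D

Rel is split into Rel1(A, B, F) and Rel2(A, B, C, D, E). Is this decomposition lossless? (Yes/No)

Common attributes: {A, B}; their closure is {A, B, C, D, E, F}.
Since Rel1 ⊆ {A, B, C, D, E, F}, the intersection is a superkey of Rel1; the decomposition is lossless.

Yes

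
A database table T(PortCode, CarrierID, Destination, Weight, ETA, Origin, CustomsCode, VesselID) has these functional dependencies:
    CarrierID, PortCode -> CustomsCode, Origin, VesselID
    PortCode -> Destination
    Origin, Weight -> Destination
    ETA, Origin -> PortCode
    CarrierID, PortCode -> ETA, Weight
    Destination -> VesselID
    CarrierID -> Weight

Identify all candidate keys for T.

{CarrierID, ETA, Origin}, {CarrierID, PortCode}

{CarrierID} never appears on the right of any FD, so every key must include it.
{CarrierID, PortCode}⁺ = {CarrierID, CustomsCode, Destination, ETA, Origin, PortCode, VesselID, Weight}, which is every attribute, so {CarrierID, PortCode} is a candidate key.
{CarrierID, ETA, Origin}⁺ = {CarrierID, CustomsCode, Destination, ETA, Origin, PortCode, VesselID, Weight}, which is every attribute, so {CarrierID, ETA, Origin} is a candidate key.
No proper subset of any of these is a key, and no other minimal superkey exists.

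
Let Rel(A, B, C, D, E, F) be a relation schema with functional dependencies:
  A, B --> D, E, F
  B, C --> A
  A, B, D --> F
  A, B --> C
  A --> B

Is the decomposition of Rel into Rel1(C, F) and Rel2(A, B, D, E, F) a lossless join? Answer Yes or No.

Common attributes: {F}; their closure is {F}.
Rel1 ⊄ {F} and Rel2 ⊄ {F}, so the split is lossy.

No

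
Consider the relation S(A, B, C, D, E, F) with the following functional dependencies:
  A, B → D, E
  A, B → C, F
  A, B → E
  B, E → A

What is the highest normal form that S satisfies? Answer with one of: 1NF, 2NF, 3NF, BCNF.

Candidate keys: {A, B}, {B, E}. Prime attributes: {A, B, E}.
Every FD has a superkey on the left, so the relation is in BCNF.

BCNF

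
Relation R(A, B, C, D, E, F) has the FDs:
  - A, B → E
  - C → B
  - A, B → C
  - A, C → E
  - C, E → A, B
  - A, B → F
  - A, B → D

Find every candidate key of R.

{A, B}⁺ = {A, B, C, D, E, F} — all of the relation — so {A, B} is a candidate key.
{A, C}⁺ = {A, B, C, D, E, F} — all of the relation — so {A, C} is a candidate key.
{C, E}⁺ = {A, B, C, D, E, F} — all of the relation — so {C, E} is a candidate key.
These are minimal and exhaustive — every other superkey contains one of them.

{A, B}, {A, C}, {C, E}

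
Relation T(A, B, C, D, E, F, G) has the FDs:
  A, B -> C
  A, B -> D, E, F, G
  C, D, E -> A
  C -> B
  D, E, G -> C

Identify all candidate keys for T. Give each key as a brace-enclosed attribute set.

{A, B} is a candidate key since {A, B}⁺ = {A, B, C, D, E, F, G} covers every attribute.
{A, C} is a candidate key since {A, C}⁺ = {A, B, C, D, E, F, G} covers every attribute.
{C, D, E} is a candidate key since {C, D, E}⁺ = {A, B, C, D, E, F, G} covers every attribute.
{D, E, G} is a candidate key since {D, E, G}⁺ = {A, B, C, D, E, F, G} covers every attribute.
No proper subset of any of these is a key, and no other minimal superkey exists.

{A, B}, {A, C}, {C, D, E}, {D, E, G}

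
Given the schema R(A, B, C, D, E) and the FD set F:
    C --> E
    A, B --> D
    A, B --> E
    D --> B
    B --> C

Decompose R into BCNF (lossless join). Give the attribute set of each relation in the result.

Candidate keys of the original relation: {A, B}, {A, D}.
Within {A, B, C, D, E}: {C}⁺ ∩ {A, B, C, D, E} = {C, E}, not the whole set, so C --> E violates BCNF; decompose into {C, E} and {A, B, C, D}.
{C, E} is in BCNF.
Within {A, B, C, D}: {D}⁺ ∩ {A, B, C, D} = {B, C, D}, not the whole set, so D --> B, C violates BCNF; decompose into {B, C, D} and {A, D}.
Within {B, C, D}: {B}⁺ ∩ {B, C, D} = {B, C}, not the whole set, so B --> C violates BCNF; decompose into {B, C} and {B, D}.
{B, C} is in BCNF.
{B, D} is in BCNF.
{A, D} is in BCNF.

{A, D}; {B, C}; {B, D}; {C, E}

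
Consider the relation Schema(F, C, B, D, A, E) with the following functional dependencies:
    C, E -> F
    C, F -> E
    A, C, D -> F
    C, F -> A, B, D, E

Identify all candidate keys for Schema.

No FD produces {C}, so it must be in every candidate key.
Closure of {C, E} is {A, B, C, D, E, F}, the whole schema; {C, E} is a candidate key.
Closure of {C, F} is {A, B, C, D, E, F}, the whole schema; {C, F} is a candidate key.
Closure of {A, C, D} is {A, B, C, D, E, F}, the whole schema; {A, C, D} is a candidate key.
No proper subset of any of these is a key, and no other minimal superkey exists.

{A, C, D}, {C, E}, {C, F}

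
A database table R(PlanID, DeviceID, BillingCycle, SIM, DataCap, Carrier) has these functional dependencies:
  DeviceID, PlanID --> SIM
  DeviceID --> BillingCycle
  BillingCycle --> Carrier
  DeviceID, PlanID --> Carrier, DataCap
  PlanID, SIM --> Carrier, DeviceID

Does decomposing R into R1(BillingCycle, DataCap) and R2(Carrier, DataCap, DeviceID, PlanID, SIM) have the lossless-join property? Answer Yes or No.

No

The shared attributes are {DataCap} and {DataCap}⁺ = {DataCap}.
R1 ⊄ {DataCap} and R2 ⊄ {DataCap}, so the split is lossy.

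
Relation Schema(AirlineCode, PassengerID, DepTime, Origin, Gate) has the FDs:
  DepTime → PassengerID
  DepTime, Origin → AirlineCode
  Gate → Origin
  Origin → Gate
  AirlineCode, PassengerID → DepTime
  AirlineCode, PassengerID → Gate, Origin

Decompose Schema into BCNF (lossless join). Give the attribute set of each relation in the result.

Candidate keys of the original relation: {AirlineCode, DepTime}, {AirlineCode, PassengerID}, {DepTime, Gate}, {DepTime, Origin}.
Within {AirlineCode, DepTime, Gate, Origin, PassengerID}: {DepTime}⁺ ∩ {AirlineCode, DepTime, Gate, Origin, PassengerID} = {DepTime, PassengerID}, not the whole set, so DepTime → PassengerID violates BCNF; decompose into {DepTime, PassengerID} and {AirlineCode, DepTime, Gate, Origin}.
{DepTime, PassengerID} has no BCNF violation.
Within {AirlineCode, DepTime, Gate, Origin}: {Gate}⁺ ∩ {AirlineCode, DepTime, Gate, Origin} = {Gate, Origin}, not the whole set, so Gate → Origin violates BCNF; decompose into {Gate, Origin} and {AirlineCode, DepTime, Gate}.
{Gate, Origin} has no BCNF violation.
{AirlineCode, DepTime, Gate} has no BCNF violation.

{AirlineCode, DepTime, Gate}; {DepTime, PassengerID}; {Gate, Origin}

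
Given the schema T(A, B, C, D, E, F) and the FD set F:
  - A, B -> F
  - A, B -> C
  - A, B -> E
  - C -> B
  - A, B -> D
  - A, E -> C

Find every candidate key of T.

No FD produces {A}, so it must be in every candidate key.
{A, B}⁺ = {A, B, C, D, E, F} — all of the relation — so {A, B} is a candidate key.
{A, C}⁺ = {A, B, C, D, E, F} — all of the relation — so {A, C} is a candidate key.
{A, E}⁺ = {A, B, C, D, E, F} — all of the relation — so {A, E} is a candidate key.
Any other superkey properly contains one of these, so there are no further candidate keys.

{A, B}, {A, C}, {A, E}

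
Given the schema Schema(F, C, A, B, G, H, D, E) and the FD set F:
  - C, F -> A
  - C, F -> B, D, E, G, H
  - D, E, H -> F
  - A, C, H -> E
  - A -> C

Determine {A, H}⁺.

Start with {A, H}.
A -> C applies; add {C} → now {A, C, H}.
A, C, H -> E applies; add {E} → now {A, C, E, H}.
No further FD applies.

{A, C, E, H}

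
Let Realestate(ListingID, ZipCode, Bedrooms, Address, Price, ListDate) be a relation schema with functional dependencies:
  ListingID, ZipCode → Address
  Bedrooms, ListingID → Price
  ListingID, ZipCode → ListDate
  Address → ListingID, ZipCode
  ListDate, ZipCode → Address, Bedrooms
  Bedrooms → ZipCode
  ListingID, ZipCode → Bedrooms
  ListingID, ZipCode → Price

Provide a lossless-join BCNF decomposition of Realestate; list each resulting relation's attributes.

{Address, Bedrooms, ListDate, ListingID, Price}; {Bedrooms, ZipCode}

Candidate keys of the original relation: {Address}, {Bedrooms, ListDate}, {Bedrooms, ListingID}, {ListDate, ZipCode}, {ListingID, ZipCode}.
In {Address, Bedrooms, ListDate, ListingID, Price, ZipCode}, {Bedrooms} is not a superkey ({Bedrooms}⁺ restricted to this set is {Bedrooms, ZipCode}), so split on Bedrooms → ZipCode into {Bedrooms, ZipCode} and {Address, Bedrooms, ListDate, ListingID, Price}.
{Bedrooms, ZipCode}: every determinant is a superkey — BCNF.
{Address, Bedrooms, ListDate, ListingID, Price}: every determinant is a superkey — BCNF.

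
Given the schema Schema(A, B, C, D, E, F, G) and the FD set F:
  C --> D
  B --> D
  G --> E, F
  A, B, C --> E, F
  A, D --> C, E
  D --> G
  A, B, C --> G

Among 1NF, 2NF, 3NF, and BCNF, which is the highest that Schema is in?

1NF

Candidate key: {A, B}. Prime attributes: {A, B}.
C --> D: {C}⁺ = {C, D, E, F, G}, which is not all of the attributes, so the left side is not a superkey — BCNF is violated.
C --> D has non-prime {D} on the right and a non-superkey on the left, so 3NF fails.
The proper key subset {B} of {A, B} determines non-prime {D, E, F, G}, so the relation is not even in 2NF.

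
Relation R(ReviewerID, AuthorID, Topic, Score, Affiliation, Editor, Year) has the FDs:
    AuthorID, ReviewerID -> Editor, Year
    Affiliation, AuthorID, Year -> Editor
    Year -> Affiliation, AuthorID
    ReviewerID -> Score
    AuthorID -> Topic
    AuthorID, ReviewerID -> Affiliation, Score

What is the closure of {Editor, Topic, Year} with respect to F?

Start with {Editor, Topic, Year}.
Year -> Affiliation, AuthorID applies; add {Affiliation, AuthorID} → now {Affiliation, AuthorID, Editor, Topic, Year}.
No further FD applies.

{Affiliation, AuthorID, Editor, Topic, Year}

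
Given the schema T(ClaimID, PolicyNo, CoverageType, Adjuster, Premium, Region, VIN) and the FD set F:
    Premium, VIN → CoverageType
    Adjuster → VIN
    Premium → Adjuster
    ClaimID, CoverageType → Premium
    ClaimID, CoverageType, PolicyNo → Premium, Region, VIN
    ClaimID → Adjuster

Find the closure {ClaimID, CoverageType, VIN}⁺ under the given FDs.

Start with {ClaimID, CoverageType, VIN}.
ClaimID, CoverageType → Premium applies; add {Premium} → now {ClaimID, CoverageType, Premium, VIN}.
ClaimID → Adjuster applies; add {Adjuster} → now {Adjuster, ClaimID, CoverageType, Premium, VIN}.
No further FD applies.

{Adjuster, ClaimID, CoverageType, Premium, VIN}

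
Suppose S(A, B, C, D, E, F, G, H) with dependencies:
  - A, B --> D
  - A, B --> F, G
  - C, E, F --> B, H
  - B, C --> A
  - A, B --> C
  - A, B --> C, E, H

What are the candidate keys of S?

Closure of {A, B} is {A, B, C, D, E, F, G, H}, the whole schema; {A, B} is a candidate key.
Closure of {B, C} is {A, B, C, D, E, F, G, H}, the whole schema; {B, C} is a candidate key.
Closure of {C, E, F} is {A, B, C, D, E, F, G, H}, the whole schema; {C, E, F} is a candidate key.
Any other superkey properly contains one of these, so there are no further candidate keys.

{A, B}, {B, C}, {C, E, F}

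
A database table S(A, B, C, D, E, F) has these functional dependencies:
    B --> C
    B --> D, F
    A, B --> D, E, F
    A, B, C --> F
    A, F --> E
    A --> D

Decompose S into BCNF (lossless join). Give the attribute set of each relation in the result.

{A, B, E}; {B, C, D, F}

Candidate key of the original relation: {A, B}.
In {A, B, C, D, E, F}, {B} is not a superkey ({B}⁺ restricted to this set is {B, C, D, F}), so split on B --> C, D, F into {B, C, D, F} and {A, B, E}.
{B, C, D, F}: every determinant is a superkey — BCNF.
{A, B, E}: every determinant is a superkey — BCNF.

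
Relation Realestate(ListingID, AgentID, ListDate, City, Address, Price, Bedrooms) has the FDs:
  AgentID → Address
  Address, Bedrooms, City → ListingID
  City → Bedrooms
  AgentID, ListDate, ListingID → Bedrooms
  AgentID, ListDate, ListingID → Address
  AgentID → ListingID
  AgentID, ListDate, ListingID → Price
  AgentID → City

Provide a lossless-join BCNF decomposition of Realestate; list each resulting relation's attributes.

{Address, AgentID, City}; {Address, City, ListingID}; {AgentID, ListDate, Price}; {Bedrooms, City}

Candidate key of the original relation: {AgentID, ListDate}.
Within {Address, AgentID, Bedrooms, City, ListDate, ListingID, Price}: {AgentID}⁺ ∩ {Address, AgentID, Bedrooms, City, ListDate, ListingID, Price} = {Address, AgentID, Bedrooms, City, ListingID}, not the whole set, so AgentID → Address, Bedrooms, City, ListingID violates BCNF; decompose into {Address, AgentID, Bedrooms, City, ListingID} and {AgentID, ListDate, Price}.
Within {Address, AgentID, Bedrooms, City, ListingID}: {Address, Bedrooms, City}⁺ ∩ {Address, AgentID, Bedrooms, City, ListingID} = {Address, Bedrooms, City, ListingID}, not the whole set, so Address, Bedrooms, City → ListingID violates BCNF; decompose into {Address, Bedrooms, City, ListingID} and {Address, AgentID, Bedrooms, City}.
Within {Address, Bedrooms, City, ListingID}: {City}⁺ ∩ {Address, Bedrooms, City, ListingID} = {Bedrooms, City}, not the whole set, so City → Bedrooms violates BCNF; decompose into {Bedrooms, City} and {Address, City, ListingID}.
{Bedrooms, City} has no BCNF violation.
{Address, City, ListingID} has no BCNF violation.
Within {Address, AgentID, Bedrooms, City}: {City}⁺ ∩ {Address, AgentID, Bedrooms, City} = {Bedrooms, City}, not the whole set, so City → Bedrooms violates BCNF; decompose into {Bedrooms, City} and {Address, AgentID, City}.
{Bedrooms, City} has no BCNF violation.
{Address, AgentID, City} has no BCNF violation.
{AgentID, ListDate, Price} has no BCNF violation.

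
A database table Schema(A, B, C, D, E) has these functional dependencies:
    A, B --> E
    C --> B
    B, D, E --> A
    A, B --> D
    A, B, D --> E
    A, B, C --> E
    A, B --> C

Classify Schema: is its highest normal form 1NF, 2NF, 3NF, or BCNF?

Candidate keys: {A, B}, {A, C}, {B, D, E}, {C, D, E}. Prime attributes: {A, B, C, D, E}.
C --> B: {C}⁺ = {B, C}, which is not all of the attributes, so the left side is not a superkey — BCNF is violated.
Its right-hand attributes {B} are all prime, as are those of every other non-superkey FD — the relation is in 3NF.

3NF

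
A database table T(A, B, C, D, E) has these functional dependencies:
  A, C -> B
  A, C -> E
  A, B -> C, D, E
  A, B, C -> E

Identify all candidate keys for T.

{A, B}, {A, C}

No FD produces {A}, so it must be in every candidate key.
{A, B}⁺ = {A, B, C, D, E} — all of the relation — so {A, B} is a candidate key.
{A, C}⁺ = {A, B, C, D, E} — all of the relation — so {A, C} is a candidate key.
No proper subset of any of these is a key, and no other minimal superkey exists.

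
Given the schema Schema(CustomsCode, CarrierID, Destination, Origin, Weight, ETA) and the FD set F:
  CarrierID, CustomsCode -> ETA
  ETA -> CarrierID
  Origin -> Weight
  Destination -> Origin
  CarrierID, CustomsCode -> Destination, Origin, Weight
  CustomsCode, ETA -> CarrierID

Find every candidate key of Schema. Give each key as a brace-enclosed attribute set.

{CarrierID, CustomsCode}, {CustomsCode, ETA}

No FD produces {CustomsCode}, so it must be in every candidate key.
{CarrierID, CustomsCode}⁺ = {CarrierID, CustomsCode, Destination, ETA, Origin, Weight} — all of the relation — so {CarrierID, CustomsCode} is a candidate key.
{CustomsCode, ETA}⁺ = {CarrierID, CustomsCode, Destination, ETA, Origin, Weight} — all of the relation — so {CustomsCode, ETA} is a candidate key.
No proper subset of any of these is a key, and no other minimal superkey exists.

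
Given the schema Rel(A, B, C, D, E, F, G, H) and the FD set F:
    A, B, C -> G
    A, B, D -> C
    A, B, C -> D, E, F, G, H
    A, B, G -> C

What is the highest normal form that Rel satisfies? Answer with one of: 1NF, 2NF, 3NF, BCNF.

BCNF

Candidate keys: {A, B, C}, {A, B, D}, {A, B, G}. Prime attributes: {A, B, C, D, G}.
Each dependency's left side is a superkey — BCNF holds.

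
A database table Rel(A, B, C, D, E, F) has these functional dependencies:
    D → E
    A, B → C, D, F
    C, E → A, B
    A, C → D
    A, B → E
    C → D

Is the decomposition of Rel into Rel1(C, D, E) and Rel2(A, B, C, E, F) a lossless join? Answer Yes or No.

Yes

The shared attributes are {C, E} and {C, E}⁺ = {A, B, C, D, E, F}.
Since Rel1 ⊆ {A, B, C, D, E, F}, the intersection is a superkey of Rel1; the decomposition is lossless.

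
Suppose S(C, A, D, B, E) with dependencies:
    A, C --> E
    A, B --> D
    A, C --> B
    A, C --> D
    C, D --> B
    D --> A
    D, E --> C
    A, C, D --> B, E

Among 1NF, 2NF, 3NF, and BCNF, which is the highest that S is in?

Candidate keys: {A, B, E}, {A, C}, {C, D}, {D, E}. Prime attributes: {A, B, C, D, E}.
A, B --> D breaks BCNF: {A, B}⁺ = {A, B, D}, so {A, B} is not a superkey.
Since {D} ⊆ prime attributes and every other non-superkey FD also has a prime right side, the schema is in 3NF.

3NF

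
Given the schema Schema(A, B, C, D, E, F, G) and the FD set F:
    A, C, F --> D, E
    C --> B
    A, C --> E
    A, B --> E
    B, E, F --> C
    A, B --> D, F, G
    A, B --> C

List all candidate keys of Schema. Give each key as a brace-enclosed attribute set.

No FD produces {A}, so it must be in every candidate key.
{A, B}⁺ = {A, B, C, D, E, F, G}, which is every attribute, so {A, B} is a candidate key.
{A, C}⁺ = {A, B, C, D, E, F, G}, which is every attribute, so {A, C} is a candidate key.
No proper subset of any of these is a key, and no other minimal superkey exists.

{A, B}, {A, C}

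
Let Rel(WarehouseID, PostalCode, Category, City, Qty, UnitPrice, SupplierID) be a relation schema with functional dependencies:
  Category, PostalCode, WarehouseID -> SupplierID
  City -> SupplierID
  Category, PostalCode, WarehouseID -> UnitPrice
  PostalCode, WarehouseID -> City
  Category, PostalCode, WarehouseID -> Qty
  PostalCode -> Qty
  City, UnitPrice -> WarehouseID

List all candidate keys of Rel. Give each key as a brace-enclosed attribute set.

{Category, PostalCode} never appear on the right of any FD, so every key must include all of them.
Closure of {Category, PostalCode, WarehouseID} is {Category, City, PostalCode, Qty, SupplierID, UnitPrice, WarehouseID}, the whole schema; {Category, PostalCode, WarehouseID} is a candidate key.
Closure of {Category, City, PostalCode, UnitPrice} is {Category, City, PostalCode, Qty, SupplierID, UnitPrice, WarehouseID}, the whole schema; {Category, City, PostalCode, UnitPrice} is a candidate key.
No proper subset of any of these is a key, and no other minimal superkey exists.

{Category, City, PostalCode, UnitPrice}, {Category, PostalCode, WarehouseID}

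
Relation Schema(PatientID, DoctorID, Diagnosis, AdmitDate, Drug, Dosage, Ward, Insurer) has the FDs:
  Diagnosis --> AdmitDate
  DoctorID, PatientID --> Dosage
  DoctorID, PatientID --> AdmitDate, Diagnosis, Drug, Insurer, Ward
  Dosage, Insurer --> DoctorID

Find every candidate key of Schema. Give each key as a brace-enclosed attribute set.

{DoctorID, PatientID}, {Dosage, Insurer, PatientID}

{PatientID} never appears on the right of any FD, so every key must include it.
{DoctorID, PatientID}⁺ = {AdmitDate, Diagnosis, DoctorID, Dosage, Drug, Insurer, PatientID, Ward}, which is every attribute, so {DoctorID, PatientID} is a candidate key.
{Dosage, Insurer, PatientID}⁺ = {AdmitDate, Diagnosis, DoctorID, Dosage, Drug, Insurer, PatientID, Ward}, which is every attribute, so {Dosage, Insurer, PatientID} is a candidate key.
These are minimal and exhaustive — every other superkey contains one of them.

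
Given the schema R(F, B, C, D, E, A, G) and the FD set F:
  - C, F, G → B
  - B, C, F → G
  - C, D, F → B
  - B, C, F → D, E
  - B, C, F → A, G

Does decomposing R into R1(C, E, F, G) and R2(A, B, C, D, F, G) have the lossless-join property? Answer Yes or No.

The shared attributes are {C, F, G} and {C, F, G}⁺ = {A, B, C, D, E, F, G}.
This includes all of R1, so the common attributes are a superkey of R1 — the join is lossless.

Yes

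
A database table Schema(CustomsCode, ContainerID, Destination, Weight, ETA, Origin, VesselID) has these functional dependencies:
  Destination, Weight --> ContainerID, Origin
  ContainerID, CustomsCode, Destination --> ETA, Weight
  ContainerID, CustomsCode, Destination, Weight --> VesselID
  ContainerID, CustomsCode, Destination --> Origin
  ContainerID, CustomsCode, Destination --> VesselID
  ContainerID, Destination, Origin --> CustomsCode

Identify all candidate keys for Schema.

{ContainerID, CustomsCode, Destination}, {ContainerID, Destination, Origin}, {Destination, Weight}

Attributes never on any right-hand side: {Destination} — every candidate key must contain it.
Closure of {Destination, Weight} is {ContainerID, CustomsCode, Destination, ETA, Origin, VesselID, Weight}, the whole schema; {Destination, Weight} is a candidate key.
Closure of {ContainerID, CustomsCode, Destination} is {ContainerID, CustomsCode, Destination, ETA, Origin, VesselID, Weight}, the whole schema; {ContainerID, CustomsCode, Destination} is a candidate key.
Closure of {ContainerID, Destination, Origin} is {ContainerID, CustomsCode, Destination, ETA, Origin, VesselID, Weight}, the whole schema; {ContainerID, Destination, Origin} is a candidate key.
Any other superkey properly contains one of these, so there are no further candidate keys.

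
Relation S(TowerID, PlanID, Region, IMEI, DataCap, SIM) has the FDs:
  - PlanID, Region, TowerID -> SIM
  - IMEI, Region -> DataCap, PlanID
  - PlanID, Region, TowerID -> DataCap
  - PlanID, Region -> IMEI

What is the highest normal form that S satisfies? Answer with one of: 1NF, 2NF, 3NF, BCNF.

Candidate keys: {IMEI, Region, TowerID}, {PlanID, Region, TowerID}. Prime attributes: {IMEI, PlanID, Region, TowerID}.
IMEI, Region -> DataCap, PlanID breaks BCNF: {IMEI, Region}⁺ = {DataCap, IMEI, PlanID, Region}, so {IMEI, Region} is not a superkey.
Because {DataCap} is non-prime and the left side of IMEI, Region -> DataCap, PlanID is not a superkey, the relation is not in 3NF.
{IMEI, Region} is a proper subset of the key {IMEI, Region, TowerID}, and {IMEI, Region}⁺ contains the non-prime attribute {DataCap} — a partial dependency, so 2NF is violated.

1NF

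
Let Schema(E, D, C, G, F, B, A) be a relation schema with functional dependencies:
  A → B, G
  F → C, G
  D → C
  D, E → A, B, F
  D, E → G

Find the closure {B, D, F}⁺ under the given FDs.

Start with {B, D, F}.
F → C, G applies; add {C, G} → now {B, C, D, F, G}.
No further FD applies.

{B, C, D, F, G}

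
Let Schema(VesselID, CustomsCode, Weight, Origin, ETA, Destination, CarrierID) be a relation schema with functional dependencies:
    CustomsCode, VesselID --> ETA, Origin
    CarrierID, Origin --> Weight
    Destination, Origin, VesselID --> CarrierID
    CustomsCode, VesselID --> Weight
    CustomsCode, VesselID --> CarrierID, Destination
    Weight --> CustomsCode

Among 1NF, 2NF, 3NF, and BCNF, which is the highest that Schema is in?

3NF

Candidate keys: {CarrierID, Origin, VesselID}, {CustomsCode, VesselID}, {Destination, Origin, VesselID}, {VesselID, Weight}. Prime attributes: {CarrierID, CustomsCode, Destination, Origin, VesselID, Weight}.
CarrierID, Origin --> Weight: {CarrierID, Origin}⁺ = {CarrierID, CustomsCode, Origin, Weight}, which is not all of the attributes, so the left side is not a superkey — BCNF is violated.
Since {Weight} ⊆ prime attributes and every other non-superkey FD also has a prime right side, the schema is in 3NF.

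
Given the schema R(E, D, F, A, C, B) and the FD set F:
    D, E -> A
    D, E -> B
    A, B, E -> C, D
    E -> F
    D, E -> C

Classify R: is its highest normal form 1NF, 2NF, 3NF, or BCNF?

Candidate keys: {A, B, E}, {D, E}. Prime attributes: {A, B, D, E}.
E -> F: {E}⁺ = {E, F}, which is not all of the attributes, so the left side is not a superkey — BCNF is violated.
E -> F determines the non-prime attribute {F} from a non-superkey — 3NF is violated.
The proper key subset {E} of {D, E} determines non-prime {F}, so the relation is not even in 2NF.

1NF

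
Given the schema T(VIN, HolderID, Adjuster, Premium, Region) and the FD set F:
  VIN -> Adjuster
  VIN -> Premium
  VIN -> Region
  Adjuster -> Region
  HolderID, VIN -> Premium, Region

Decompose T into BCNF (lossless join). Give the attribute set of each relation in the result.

Candidate key of the original relation: {HolderID, VIN}.
Within {Adjuster, HolderID, Premium, Region, VIN}: {VIN}⁺ ∩ {Adjuster, HolderID, Premium, Region, VIN} = {Adjuster, Premium, Region, VIN}, not the whole set, so VIN -> Adjuster, Premium, Region violates BCNF; decompose into {Adjuster, Premium, Region, VIN} and {HolderID, VIN}.
Within {Adjuster, Premium, Region, VIN}: {Adjuster}⁺ ∩ {Adjuster, Premium, Region, VIN} = {Adjuster, Region}, not the whole set, so Adjuster -> Region violates BCNF; decompose into {Adjuster, Region} and {Adjuster, Premium, VIN}.
{Adjuster, Region}: every determinant is a superkey — BCNF.
{Adjuster, Premium, VIN}: every determinant is a superkey — BCNF.
{HolderID, VIN}: every determinant is a superkey — BCNF.

{Adjuster, Premium, VIN}; {Adjuster, Region}; {HolderID, VIN}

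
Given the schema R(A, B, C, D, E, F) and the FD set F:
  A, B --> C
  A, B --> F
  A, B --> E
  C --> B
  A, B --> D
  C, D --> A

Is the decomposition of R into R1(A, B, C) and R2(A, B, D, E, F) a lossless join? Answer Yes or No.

Yes

Common attributes: {A, B}; their closure is {A, B, C, D, E, F}.
Since R1 ⊆ {A, B, C, D, E, F}, the intersection is a superkey of R1; the decomposition is lossless.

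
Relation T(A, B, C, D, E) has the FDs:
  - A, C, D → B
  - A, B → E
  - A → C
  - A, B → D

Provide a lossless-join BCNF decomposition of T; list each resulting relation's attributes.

{A, B, D, E}; {A, C}

Candidate keys of the original relation: {A, B}, {A, D}.
Within {A, B, C, D, E}: {A}⁺ ∩ {A, B, C, D, E} = {A, C}, not the whole set, so A → C violates BCNF; decompose into {A, C} and {A, B, D, E}.
{A, C} has no BCNF violation.
{A, B, D, E} has no BCNF violation.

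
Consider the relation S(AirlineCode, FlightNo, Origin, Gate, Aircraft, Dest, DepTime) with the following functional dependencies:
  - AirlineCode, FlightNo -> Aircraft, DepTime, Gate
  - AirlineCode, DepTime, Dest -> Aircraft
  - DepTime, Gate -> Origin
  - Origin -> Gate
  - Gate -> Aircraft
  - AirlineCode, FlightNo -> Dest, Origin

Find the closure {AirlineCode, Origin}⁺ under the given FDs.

{Aircraft, AirlineCode, Gate, Origin}

Start with {AirlineCode, Origin}.
Origin -> Gate applies; add {Gate} → now {AirlineCode, Gate, Origin}.
Gate -> Aircraft applies; add {Aircraft} → now {Aircraft, AirlineCode, Gate, Origin}.
No further FD applies.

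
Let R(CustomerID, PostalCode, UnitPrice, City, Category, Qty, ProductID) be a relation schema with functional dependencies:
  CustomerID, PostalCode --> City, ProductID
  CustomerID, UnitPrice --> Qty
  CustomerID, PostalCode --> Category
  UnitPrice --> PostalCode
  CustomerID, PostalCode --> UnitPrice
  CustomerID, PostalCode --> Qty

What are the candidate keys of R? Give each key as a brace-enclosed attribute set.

{CustomerID, PostalCode}, {CustomerID, UnitPrice}

Attributes never on any right-hand side: {CustomerID} — every candidate key must contain it.
{CustomerID, PostalCode}⁺ = {Category, City, CustomerID, PostalCode, ProductID, Qty, UnitPrice} — all of the relation — so {CustomerID, PostalCode} is a candidate key.
{CustomerID, UnitPrice}⁺ = {Category, City, CustomerID, PostalCode, ProductID, Qty, UnitPrice} — all of the relation — so {CustomerID, UnitPrice} is a candidate key.
No proper subset of any of these is a key, and no other minimal superkey exists.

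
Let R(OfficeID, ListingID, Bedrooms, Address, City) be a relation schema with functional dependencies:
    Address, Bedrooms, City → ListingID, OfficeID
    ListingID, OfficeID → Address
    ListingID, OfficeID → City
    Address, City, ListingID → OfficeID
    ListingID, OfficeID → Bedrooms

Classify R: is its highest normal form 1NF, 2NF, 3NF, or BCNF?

BCNF

Candidate keys: {Address, Bedrooms, City}, {Address, City, ListingID}, {ListingID, OfficeID}. Prime attributes: {Address, Bedrooms, City, ListingID, OfficeID}.
Every FD has a superkey on the left, so the relation is in BCNF.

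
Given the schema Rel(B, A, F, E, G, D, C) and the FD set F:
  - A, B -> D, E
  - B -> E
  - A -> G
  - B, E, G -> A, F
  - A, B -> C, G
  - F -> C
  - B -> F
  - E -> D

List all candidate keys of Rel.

No FD produces {B}, so it must be in every candidate key.
{A, B}⁺ = {A, B, C, D, E, F, G}, which is every attribute, so {A, B} is a candidate key.
{B, G}⁺ = {A, B, C, D, E, F, G}, which is every attribute, so {B, G} is a candidate key.
No proper subset of any of these is a key, and no other minimal superkey exists.

{A, B}, {B, G}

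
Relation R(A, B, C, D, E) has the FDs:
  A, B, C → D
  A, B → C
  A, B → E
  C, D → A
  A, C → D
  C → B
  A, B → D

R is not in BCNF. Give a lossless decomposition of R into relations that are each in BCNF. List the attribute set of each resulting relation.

{A, C, D, E}; {B, C}

Candidate keys of the original relation: {A, B}, {A, C}, {C, D}.
Within {A, B, C, D, E}: {C}⁺ ∩ {A, B, C, D, E} = {B, C}, not the whole set, so C → B violates BCNF; decompose into {B, C} and {A, C, D, E}.
{B, C}: every determinant is a superkey — BCNF.
{A, C, D, E}: every determinant is a superkey — BCNF.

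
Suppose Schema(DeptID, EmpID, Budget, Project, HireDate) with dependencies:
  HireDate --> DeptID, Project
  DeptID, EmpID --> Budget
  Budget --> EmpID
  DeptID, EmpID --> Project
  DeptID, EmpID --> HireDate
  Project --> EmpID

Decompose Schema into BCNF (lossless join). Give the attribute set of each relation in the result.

Candidate keys of the original relation: {Budget, DeptID}, {DeptID, EmpID}, {DeptID, Project}, {HireDate}.
{Budget, DeptID, EmpID, HireDate, Project}: {Budget} determines {Budget, EmpID} here but is not a superkey — split on Budget --> EmpID, giving {Budget, EmpID} and {Budget, DeptID, HireDate, Project}.
{Budget, EmpID} is in BCNF.
{Budget, DeptID, HireDate, Project} is in BCNF.

{Budget, DeptID, HireDate, Project}; {Budget, EmpID}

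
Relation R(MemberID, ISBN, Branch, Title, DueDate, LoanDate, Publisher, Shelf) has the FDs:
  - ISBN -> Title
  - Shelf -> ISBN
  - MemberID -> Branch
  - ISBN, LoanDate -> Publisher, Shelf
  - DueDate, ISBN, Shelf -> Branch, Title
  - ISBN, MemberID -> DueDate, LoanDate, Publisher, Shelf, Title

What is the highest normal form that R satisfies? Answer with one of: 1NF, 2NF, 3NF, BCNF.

1NF

Candidate keys: {ISBN, MemberID}, {MemberID, Shelf}. Prime attributes: {ISBN, MemberID, Shelf}.
For ISBN -> Title we have {ISBN}⁺ = {ISBN, Title}; {ISBN} is not a superkey, so BCNF fails.
ISBN -> Title determines the non-prime attribute {Title} from a non-superkey — 3NF is violated.
The proper key subset {ISBN} of {ISBN, MemberID} determines non-prime {Title}, so the relation is not even in 2NF.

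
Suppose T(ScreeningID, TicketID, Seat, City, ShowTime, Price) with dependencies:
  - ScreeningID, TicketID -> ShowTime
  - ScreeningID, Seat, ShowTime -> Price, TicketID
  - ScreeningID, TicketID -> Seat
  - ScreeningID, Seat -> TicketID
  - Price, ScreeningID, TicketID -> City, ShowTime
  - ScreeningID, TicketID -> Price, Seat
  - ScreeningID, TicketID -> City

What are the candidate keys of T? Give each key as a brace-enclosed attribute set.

No FD produces {ScreeningID}, so it must be in every candidate key.
{ScreeningID, Seat}⁺ = {City, Price, ScreeningID, Seat, ShowTime, TicketID} — all of the relation — so {ScreeningID, Seat} is a candidate key.
{ScreeningID, TicketID}⁺ = {City, Price, ScreeningID, Seat, ShowTime, TicketID} — all of the relation — so {ScreeningID, TicketID} is a candidate key.
These are minimal and exhaustive — every other superkey contains one of them.

{ScreeningID, Seat}, {ScreeningID, TicketID}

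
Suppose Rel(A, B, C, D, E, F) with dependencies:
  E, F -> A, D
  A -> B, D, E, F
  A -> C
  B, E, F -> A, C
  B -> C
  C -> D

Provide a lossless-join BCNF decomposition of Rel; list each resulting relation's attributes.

Candidate keys of the original relation: {A}, {E, F}.
Within {A, B, C, D, E, F}: {B}⁺ ∩ {A, B, C, D, E, F} = {B, C, D}, not the whole set, so B -> C, D violates BCNF; decompose into {B, C, D} and {A, B, E, F}.
Within {B, C, D}: {C}⁺ ∩ {B, C, D} = {C, D}, not the whole set, so C -> D violates BCNF; decompose into {C, D} and {B, C}.
{C, D}: every determinant is a superkey — BCNF.
{B, C}: every determinant is a superkey — BCNF.
{A, B, E, F}: every determinant is a superkey — BCNF.

{A, B, E, F}; {B, C}; {C, D}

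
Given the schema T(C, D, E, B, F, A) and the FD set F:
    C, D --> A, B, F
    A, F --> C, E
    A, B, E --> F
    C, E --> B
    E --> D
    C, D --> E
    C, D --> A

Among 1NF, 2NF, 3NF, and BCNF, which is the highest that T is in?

Candidate keys: {A, B, E}, {A, F}, {C, D}, {C, E}. Prime attributes: {A, B, C, D, E, F}.
E --> D: {E}⁺ = {D, E}, which is not all of the attributes, so the left side is not a superkey — BCNF is violated.
Since {D} ⊆ prime attributes and every other non-superkey FD also has a prime right side, the schema is in 3NF.

3NF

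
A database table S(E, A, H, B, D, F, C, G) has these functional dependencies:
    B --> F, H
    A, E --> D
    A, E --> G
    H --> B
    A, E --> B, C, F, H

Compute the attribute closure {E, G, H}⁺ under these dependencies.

{B, E, F, G, H}

Start with {E, G, H}.
H --> B applies; add {B} → now {B, E, G, H}.
B --> F, H applies; add {F} → now {B, E, F, G, H}.
No further FD applies.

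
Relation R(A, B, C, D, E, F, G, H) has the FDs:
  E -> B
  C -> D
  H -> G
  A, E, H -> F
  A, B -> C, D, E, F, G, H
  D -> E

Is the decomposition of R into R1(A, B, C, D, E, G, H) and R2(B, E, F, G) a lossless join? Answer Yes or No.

No

Common attributes: {B, E, G}; their closure is {B, E, G}.
The closure covers neither R1 nor R2 entirely; the join is not lossless.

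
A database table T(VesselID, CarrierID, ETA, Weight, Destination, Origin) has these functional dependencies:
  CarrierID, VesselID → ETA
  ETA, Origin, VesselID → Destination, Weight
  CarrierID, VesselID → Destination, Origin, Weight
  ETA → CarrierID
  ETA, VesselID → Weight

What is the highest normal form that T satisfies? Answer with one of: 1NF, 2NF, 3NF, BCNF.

3NF

Candidate keys: {CarrierID, VesselID}, {ETA, VesselID}. Prime attributes: {CarrierID, ETA, VesselID}.
ETA → CarrierID: {ETA}⁺ = {CarrierID, ETA}, which is not all of the attributes, so the left side is not a superkey — BCNF is violated.
Since {CarrierID} ⊆ prime attributes and every other non-superkey FD also has a prime right side, the schema is in 3NF.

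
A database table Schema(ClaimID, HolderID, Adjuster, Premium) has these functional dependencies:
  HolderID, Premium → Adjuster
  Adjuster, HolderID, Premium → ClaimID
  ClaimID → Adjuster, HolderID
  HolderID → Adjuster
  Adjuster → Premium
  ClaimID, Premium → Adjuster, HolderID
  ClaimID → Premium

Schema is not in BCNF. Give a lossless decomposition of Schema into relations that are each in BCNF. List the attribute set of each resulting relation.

Candidate keys of the original relation: {ClaimID}, {HolderID}.
Within {Adjuster, ClaimID, HolderID, Premium}: {Adjuster}⁺ ∩ {Adjuster, ClaimID, HolderID, Premium} = {Adjuster, Premium}, not the whole set, so Adjuster → Premium violates BCNF; decompose into {Adjuster, Premium} and {Adjuster, ClaimID, HolderID}.
{Adjuster, Premium} has no BCNF violation.
{Adjuster, ClaimID, HolderID} has no BCNF violation.

{Adjuster, ClaimID, HolderID}; {Adjuster, Premium}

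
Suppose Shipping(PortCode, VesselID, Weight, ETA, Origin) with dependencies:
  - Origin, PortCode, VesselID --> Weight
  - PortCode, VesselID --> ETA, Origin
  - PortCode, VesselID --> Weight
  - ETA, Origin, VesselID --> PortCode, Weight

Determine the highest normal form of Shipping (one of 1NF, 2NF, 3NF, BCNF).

Candidate keys: {ETA, Origin, VesselID}, {PortCode, VesselID}. Prime attributes: {ETA, Origin, PortCode, VesselID}.
The left-hand side of every FD is a superkey, so BCNF is satisfied.

BCNF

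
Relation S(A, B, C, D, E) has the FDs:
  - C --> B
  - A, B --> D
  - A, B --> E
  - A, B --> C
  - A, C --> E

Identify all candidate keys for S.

{A, B}, {A, C}

{A} never appears on the right of any FD, so every key must include it.
{A, B}⁺ = {A, B, C, D, E}, which is every attribute, so {A, B} is a candidate key.
{A, C}⁺ = {A, B, C, D, E}, which is every attribute, so {A, C} is a candidate key.
Any other superkey properly contains one of these, so there are no further candidate keys.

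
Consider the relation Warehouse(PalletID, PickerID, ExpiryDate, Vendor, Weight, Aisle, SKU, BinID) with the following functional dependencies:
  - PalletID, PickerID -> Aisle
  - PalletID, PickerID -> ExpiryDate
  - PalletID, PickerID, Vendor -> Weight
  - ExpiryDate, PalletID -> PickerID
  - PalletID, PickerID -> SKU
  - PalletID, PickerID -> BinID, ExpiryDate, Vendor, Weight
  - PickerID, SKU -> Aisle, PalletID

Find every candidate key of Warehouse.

{ExpiryDate, PalletID} is a candidate key since {ExpiryDate, PalletID}⁺ = {Aisle, BinID, ExpiryDate, PalletID, PickerID, SKU, Vendor, Weight} covers every attribute.
{PalletID, PickerID} is a candidate key since {PalletID, PickerID}⁺ = {Aisle, BinID, ExpiryDate, PalletID, PickerID, SKU, Vendor, Weight} covers every attribute.
{PickerID, SKU} is a candidate key since {PickerID, SKU}⁺ = {Aisle, BinID, ExpiryDate, PalletID, PickerID, SKU, Vendor, Weight} covers every attribute.
These are minimal and exhaustive — every other superkey contains one of them.

{ExpiryDate, PalletID}, {PalletID, PickerID}, {PickerID, SKU}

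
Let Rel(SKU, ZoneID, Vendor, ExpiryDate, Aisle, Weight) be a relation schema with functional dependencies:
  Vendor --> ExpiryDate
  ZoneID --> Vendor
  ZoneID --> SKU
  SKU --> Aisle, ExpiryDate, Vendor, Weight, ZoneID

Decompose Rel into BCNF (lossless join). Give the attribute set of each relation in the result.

Candidate keys of the original relation: {SKU}, {ZoneID}.
{Aisle, ExpiryDate, SKU, Vendor, Weight, ZoneID}: {Vendor} determines {ExpiryDate, Vendor} here but is not a superkey — split on Vendor --> ExpiryDate, giving {ExpiryDate, Vendor} and {Aisle, SKU, Vendor, Weight, ZoneID}.
{ExpiryDate, Vendor} is in BCNF.
{Aisle, SKU, Vendor, Weight, ZoneID} is in BCNF.

{Aisle, SKU, Vendor, Weight, ZoneID}; {ExpiryDate, Vendor}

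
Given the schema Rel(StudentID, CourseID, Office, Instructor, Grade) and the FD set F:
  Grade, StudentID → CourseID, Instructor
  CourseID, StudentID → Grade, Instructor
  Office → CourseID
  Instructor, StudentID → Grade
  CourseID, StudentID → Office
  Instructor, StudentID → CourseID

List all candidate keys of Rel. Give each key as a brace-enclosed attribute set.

{StudentID} never appears on the right of any FD, so every key must include it.
{CourseID, StudentID} is a candidate key since {CourseID, StudentID}⁺ = {CourseID, Grade, Instructor, Office, StudentID} covers every attribute.
{Grade, StudentID} is a candidate key since {Grade, StudentID}⁺ = {CourseID, Grade, Instructor, Office, StudentID} covers every attribute.
{Instructor, StudentID} is a candidate key since {Instructor, StudentID}⁺ = {CourseID, Grade, Instructor, Office, StudentID} covers every attribute.
{Office, StudentID} is a candidate key since {Office, StudentID}⁺ = {CourseID, Grade, Instructor, Office, StudentID} covers every attribute.
Any other superkey properly contains one of these, so there are no further candidate keys.

{CourseID, StudentID}, {Grade, StudentID}, {Instructor, StudentID}, {Office, StudentID}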